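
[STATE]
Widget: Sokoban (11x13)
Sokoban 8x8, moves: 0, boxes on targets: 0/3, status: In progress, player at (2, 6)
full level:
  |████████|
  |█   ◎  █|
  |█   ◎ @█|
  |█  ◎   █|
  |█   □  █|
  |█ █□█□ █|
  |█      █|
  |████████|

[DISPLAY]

████████   
█   ◎  █   
█   ◎ @█   
█  ◎   █   
█   □  █   
█ █□█□ █   
█      █   
████████   
Moves: 0  0
           
           
           
           


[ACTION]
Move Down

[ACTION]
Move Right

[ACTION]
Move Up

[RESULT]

████████   
█   ◎  █   
█   ◎ @█   
█  ◎   █   
█   □  █   
█ █□█□ █   
█      █   
████████   
Moves: 2  0
           
           
           
           


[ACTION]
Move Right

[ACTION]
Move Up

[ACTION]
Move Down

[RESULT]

████████   
█   ◎  █   
█   ◎ @█   
█  ◎   █   
█   □  █   
█ █□█□ █   
█      █   
████████   
Moves: 4  0
           
           
           
           


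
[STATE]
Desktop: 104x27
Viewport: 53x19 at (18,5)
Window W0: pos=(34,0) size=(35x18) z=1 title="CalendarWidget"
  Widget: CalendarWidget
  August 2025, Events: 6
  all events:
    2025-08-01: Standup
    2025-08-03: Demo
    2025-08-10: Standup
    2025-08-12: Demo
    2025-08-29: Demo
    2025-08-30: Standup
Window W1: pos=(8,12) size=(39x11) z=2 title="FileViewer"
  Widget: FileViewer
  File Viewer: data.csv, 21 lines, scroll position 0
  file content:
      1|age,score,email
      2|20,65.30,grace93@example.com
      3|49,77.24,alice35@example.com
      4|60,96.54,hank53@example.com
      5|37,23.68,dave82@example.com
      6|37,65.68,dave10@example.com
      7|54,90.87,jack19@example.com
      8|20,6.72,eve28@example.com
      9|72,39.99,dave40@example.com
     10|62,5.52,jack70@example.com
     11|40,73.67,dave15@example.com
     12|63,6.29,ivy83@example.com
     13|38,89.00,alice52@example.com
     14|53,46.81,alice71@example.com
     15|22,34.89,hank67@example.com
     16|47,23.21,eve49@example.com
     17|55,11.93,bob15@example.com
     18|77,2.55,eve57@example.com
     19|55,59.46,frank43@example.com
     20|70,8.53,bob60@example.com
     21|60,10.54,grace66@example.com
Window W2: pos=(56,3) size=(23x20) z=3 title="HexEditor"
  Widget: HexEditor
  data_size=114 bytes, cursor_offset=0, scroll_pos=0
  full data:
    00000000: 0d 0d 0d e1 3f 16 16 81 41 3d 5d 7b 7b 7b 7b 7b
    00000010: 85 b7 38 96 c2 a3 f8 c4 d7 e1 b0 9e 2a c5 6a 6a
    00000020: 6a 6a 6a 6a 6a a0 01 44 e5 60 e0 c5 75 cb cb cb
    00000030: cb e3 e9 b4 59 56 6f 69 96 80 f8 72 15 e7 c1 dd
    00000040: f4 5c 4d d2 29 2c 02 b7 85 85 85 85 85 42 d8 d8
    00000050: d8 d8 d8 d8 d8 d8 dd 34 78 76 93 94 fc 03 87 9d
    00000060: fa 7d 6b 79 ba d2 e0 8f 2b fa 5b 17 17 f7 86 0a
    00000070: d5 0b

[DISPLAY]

                ┃             1*  2  3┠──────────────
                ┃ 4  5  6  7  8  9 10*┃00000000  0D 0
                ┃11 12* 13 14 15 16 17┃00000010  85 b
                ┃18 19 20 21 22 23 24 ┃00000020  6a 6
                ┃25 26 27 28 29* 30* 3┃00000030  cb e
                ┃                     ┃00000040  f4 5
                ┃                     ┃00000050  d8 d
━━━━━━━━━━━━━━━━━━━━━━━━━━━━┓         ┃00000060  fa 7
er                          ┃         ┃00000070  d5 0
────────────────────────────┨         ┃              
,email                     ▲┃         ┃              
grace93@example.com        █┃         ┃              
alice35@example.com        ░┃━━━━━━━━━┃              
hank53@example.com         ░┃         ┃              
dave82@example.com         ░┃         ┃              
dave10@example.com         ░┃         ┃              
jack19@example.com         ▼┃         ┃              
━━━━━━━━━━━━━━━━━━━━━━━━━━━━┛         ┗━━━━━━━━━━━━━━
                                                     


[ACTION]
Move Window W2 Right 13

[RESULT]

                ┃             1*  2  3*           ┃┠─
                ┃ 4  5  6  7  8  9 10*            ┃┃0
                ┃11 12* 13 14 15 16 17            ┃┃0
                ┃18 19 20 21 22 23 24             ┃┃0
                ┃25 26 27 28 29* 30* 31           ┃┃0
                ┃                                 ┃┃0
                ┃                                 ┃┃0
━━━━━━━━━━━━━━━━━━━━━━━━━━━━┓                     ┃┃0
er                          ┃                     ┃┃0
────────────────────────────┨                     ┃┃ 
,email                     ▲┃                     ┃┃ 
grace93@example.com        █┃                     ┃┃ 
alice35@example.com        ░┃━━━━━━━━━━━━━━━━━━━━━┛┃ 
hank53@example.com         ░┃                      ┃ 
dave82@example.com         ░┃                      ┃ 
dave10@example.com         ░┃                      ┃ 
jack19@example.com         ▼┃                      ┃ 
━━━━━━━━━━━━━━━━━━━━━━━━━━━━┛                      ┗━
                                                     


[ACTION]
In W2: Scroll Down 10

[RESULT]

                ┃             1*  2  3*           ┃┠─
                ┃ 4  5  6  7  8  9 10*            ┃┃0
                ┃11 12* 13 14 15 16 17            ┃┃ 
                ┃18 19 20 21 22 23 24             ┃┃ 
                ┃25 26 27 28 29* 30* 31           ┃┃ 
                ┃                                 ┃┃ 
                ┃                                 ┃┃ 
━━━━━━━━━━━━━━━━━━━━━━━━━━━━┓                     ┃┃ 
er                          ┃                     ┃┃ 
────────────────────────────┨                     ┃┃ 
,email                     ▲┃                     ┃┃ 
grace93@example.com        █┃                     ┃┃ 
alice35@example.com        ░┃━━━━━━━━━━━━━━━━━━━━━┛┃ 
hank53@example.com         ░┃                      ┃ 
dave82@example.com         ░┃                      ┃ 
dave10@example.com         ░┃                      ┃ 
jack19@example.com         ▼┃                      ┃ 
━━━━━━━━━━━━━━━━━━━━━━━━━━━━┛                      ┗━
                                                     


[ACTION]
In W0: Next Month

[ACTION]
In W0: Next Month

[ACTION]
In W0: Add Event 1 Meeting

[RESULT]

                ┃       1*  2  3  4  5            ┃┠─
                ┃ 6  7  8  9 10 11 12             ┃┃0
                ┃13 14 15 16 17 18 19             ┃┃ 
                ┃20 21 22 23 24 25 26             ┃┃ 
                ┃27 28 29 30 31                   ┃┃ 
                ┃                                 ┃┃ 
                ┃                                 ┃┃ 
━━━━━━━━━━━━━━━━━━━━━━━━━━━━┓                     ┃┃ 
er                          ┃                     ┃┃ 
────────────────────────────┨                     ┃┃ 
,email                     ▲┃                     ┃┃ 
grace93@example.com        █┃                     ┃┃ 
alice35@example.com        ░┃━━━━━━━━━━━━━━━━━━━━━┛┃ 
hank53@example.com         ░┃                      ┃ 
dave82@example.com         ░┃                      ┃ 
dave10@example.com         ░┃                      ┃ 
jack19@example.com         ▼┃                      ┃ 
━━━━━━━━━━━━━━━━━━━━━━━━━━━━┛                      ┗━
                                                     


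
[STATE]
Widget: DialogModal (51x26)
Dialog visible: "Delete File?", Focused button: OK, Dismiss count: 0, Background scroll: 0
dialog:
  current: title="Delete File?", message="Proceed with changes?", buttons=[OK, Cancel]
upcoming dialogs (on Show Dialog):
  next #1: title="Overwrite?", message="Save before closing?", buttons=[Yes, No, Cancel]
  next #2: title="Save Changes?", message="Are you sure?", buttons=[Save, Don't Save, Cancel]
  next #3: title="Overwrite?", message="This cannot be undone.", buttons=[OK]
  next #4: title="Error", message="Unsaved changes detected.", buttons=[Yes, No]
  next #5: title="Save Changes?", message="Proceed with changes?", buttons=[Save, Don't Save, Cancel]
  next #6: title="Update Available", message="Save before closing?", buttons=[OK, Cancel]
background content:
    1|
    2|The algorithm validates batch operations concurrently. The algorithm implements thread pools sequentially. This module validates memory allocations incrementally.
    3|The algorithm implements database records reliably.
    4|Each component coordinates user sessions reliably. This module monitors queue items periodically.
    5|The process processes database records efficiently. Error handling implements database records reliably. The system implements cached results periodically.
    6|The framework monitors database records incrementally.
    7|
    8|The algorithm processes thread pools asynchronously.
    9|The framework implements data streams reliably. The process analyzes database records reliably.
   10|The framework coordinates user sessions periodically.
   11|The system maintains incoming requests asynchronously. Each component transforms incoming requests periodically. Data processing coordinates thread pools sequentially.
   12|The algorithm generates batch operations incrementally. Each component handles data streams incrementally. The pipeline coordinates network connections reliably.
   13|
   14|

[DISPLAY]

                                                   
The algorithm validates batch operations concurrent
The algorithm implements database records reliably.
Each component coordinates user sessions reliably. 
The process processes database records efficiently.
The framework monitors database records incremental
                                                   
The algorithm processes thread pools asynchronously
The framework implements data streams reliably. The
The framework coordinates user sessions periodicall
The system ma┌───────────────────────┐ asynchronous
The algorithm│      Delete File?     │ns incrementa
             │ Proceed with changes? │             
             │     [OK]  Cancel      │             
             └───────────────────────┘             
                                                   
                                                   
                                                   
                                                   
                                                   
                                                   
                                                   
                                                   
                                                   
                                                   
                                                   


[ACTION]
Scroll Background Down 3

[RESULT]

Each component coordinates user sessions reliably. 
The process processes database records efficiently.
The framework monitors database records incremental
                                                   
The algorithm processes thread pools asynchronously
The framework implements data streams reliably. The
The framework coordinates user sessions periodicall
The system maintains incoming requests asynchronous
The algorithm generates batch operations incrementa
                                                   
             ┌───────────────────────┐             
             │      Delete File?     │             
             │ Proceed with changes? │             
             │     [OK]  Cancel      │             
             └───────────────────────┘             
                                                   
                                                   
                                                   
                                                   
                                                   
                                                   
                                                   
                                                   
                                                   
                                                   
                                                   


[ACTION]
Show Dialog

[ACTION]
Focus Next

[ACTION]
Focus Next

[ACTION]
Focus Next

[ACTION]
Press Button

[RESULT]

Each component coordinates user sessions reliably. 
The process processes database records efficiently.
The framework monitors database records incremental
                                                   
The algorithm processes thread pools asynchronously
The framework implements data streams reliably. The
The framework coordinates user sessions periodicall
The system maintains incoming requests asynchronous
The algorithm generates batch operations incrementa
                                                   
                                                   
                                                   
                                                   
                                                   
                                                   
                                                   
                                                   
                                                   
                                                   
                                                   
                                                   
                                                   
                                                   
                                                   
                                                   
                                                   


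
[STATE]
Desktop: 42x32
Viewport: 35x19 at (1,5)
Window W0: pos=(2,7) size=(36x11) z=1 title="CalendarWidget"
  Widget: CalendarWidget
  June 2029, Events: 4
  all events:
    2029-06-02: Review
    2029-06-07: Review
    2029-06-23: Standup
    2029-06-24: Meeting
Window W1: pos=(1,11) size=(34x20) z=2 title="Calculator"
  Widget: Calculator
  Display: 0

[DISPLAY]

                                   
                                   
 ┏━━━━━━━━━━━━━━━━━━━━━━━━━━━━━━━━━
 ┃ CalendarWidget                  
 ┠─────────────────────────────────
 ┃            June 2029            
┏━━━━━━━━━━━━━━━━━━━━━━━━━━━━━━━━┓ 
┃ Calculator                     ┃ 
┠────────────────────────────────┨ 
┃                               0┃ 
┃┌───┬───┬───┬───┐               ┃ 
┃│ 7 │ 8 │ 9 │ ÷ │               ┃ 
┃├───┼───┼───┼───┤               ┃━
┃│ 4 │ 5 │ 6 │ × │               ┃ 
┃├───┼───┼───┼───┤               ┃ 
┃│ 1 │ 2 │ 3 │ - │               ┃ 
┃├───┼───┼───┼───┤               ┃ 
┃│ 0 │ . │ = │ + │               ┃ 
┃├───┼───┼───┼───┤               ┃ 


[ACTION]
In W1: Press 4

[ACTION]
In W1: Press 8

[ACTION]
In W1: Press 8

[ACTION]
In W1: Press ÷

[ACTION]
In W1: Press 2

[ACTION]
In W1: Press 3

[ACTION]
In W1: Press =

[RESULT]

                                   
                                   
 ┏━━━━━━━━━━━━━━━━━━━━━━━━━━━━━━━━━
 ┃ CalendarWidget                  
 ┠─────────────────────────────────
 ┃            June 2029            
┏━━━━━━━━━━━━━━━━━━━━━━━━━━━━━━━━┓ 
┃ Calculator                     ┃ 
┠────────────────────────────────┨ 
┃                      21.2173913┃ 
┃┌───┬───┬───┬───┐               ┃ 
┃│ 7 │ 8 │ 9 │ ÷ │               ┃ 
┃├───┼───┼───┼───┤               ┃━
┃│ 4 │ 5 │ 6 │ × │               ┃ 
┃├───┼───┼───┼───┤               ┃ 
┃│ 1 │ 2 │ 3 │ - │               ┃ 
┃├───┼───┼───┼───┤               ┃ 
┃│ 0 │ . │ = │ + │               ┃ 
┃├───┼───┼───┼───┤               ┃ 


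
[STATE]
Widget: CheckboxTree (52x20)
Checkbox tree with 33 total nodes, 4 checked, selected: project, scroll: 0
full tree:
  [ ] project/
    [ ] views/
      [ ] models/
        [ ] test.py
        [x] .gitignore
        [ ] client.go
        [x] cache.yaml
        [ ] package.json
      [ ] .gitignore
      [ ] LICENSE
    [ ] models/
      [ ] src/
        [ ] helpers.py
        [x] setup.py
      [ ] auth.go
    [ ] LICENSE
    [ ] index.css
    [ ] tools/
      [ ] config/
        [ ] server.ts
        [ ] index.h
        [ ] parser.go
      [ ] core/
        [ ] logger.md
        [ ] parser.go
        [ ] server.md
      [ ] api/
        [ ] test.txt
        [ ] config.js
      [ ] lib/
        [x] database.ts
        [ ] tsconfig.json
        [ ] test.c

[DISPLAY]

>[-] project/                                       
   [-] views/                                       
     [-] models/                                    
       [ ] test.py                                  
       [x] .gitignore                               
       [ ] client.go                                
       [x] cache.yaml                               
       [ ] package.json                             
     [ ] .gitignore                                 
     [ ] LICENSE                                    
   [-] models/                                      
     [-] src/                                       
       [ ] helpers.py                               
       [x] setup.py                                 
     [ ] auth.go                                    
   [ ] LICENSE                                      
   [ ] index.css                                    
   [-] tools/                                       
     [ ] config/                                    
       [ ] server.ts                                


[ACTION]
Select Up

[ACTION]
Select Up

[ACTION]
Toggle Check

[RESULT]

>[x] project/                                       
   [x] views/                                       
     [x] models/                                    
       [x] test.py                                  
       [x] .gitignore                               
       [x] client.go                                
       [x] cache.yaml                               
       [x] package.json                             
     [x] .gitignore                                 
     [x] LICENSE                                    
   [x] models/                                      
     [x] src/                                       
       [x] helpers.py                               
       [x] setup.py                                 
     [x] auth.go                                    
   [x] LICENSE                                      
   [x] index.css                                    
   [x] tools/                                       
     [x] config/                                    
       [x] server.ts                                


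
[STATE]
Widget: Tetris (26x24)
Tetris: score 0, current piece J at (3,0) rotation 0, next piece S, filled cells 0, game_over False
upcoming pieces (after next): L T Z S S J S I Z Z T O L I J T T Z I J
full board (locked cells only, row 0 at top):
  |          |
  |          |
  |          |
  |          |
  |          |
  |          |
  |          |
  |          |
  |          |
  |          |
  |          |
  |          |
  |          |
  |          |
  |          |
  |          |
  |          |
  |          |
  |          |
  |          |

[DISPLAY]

   █      │Next:          
   ███    │ ░░            
          │░░             
          │               
          │               
          │               
          │Score:         
          │0              
          │               
          │               
          │               
          │               
          │               
          │               
          │               
          │               
          │               
          │               
          │               
          │               
          │               
          │               
          │               
          │               


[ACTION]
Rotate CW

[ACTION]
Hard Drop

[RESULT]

    ░░    │Next:          
   ░░     │  ▒            
          │▒▒▒            
          │               
          │               
          │               
          │Score:         
          │0              
          │               
          │               
          │               
          │               
          │               
          │               
          │               
          │               
          │               
   ██     │               
   █      │               
   █      │               
          │               
          │               
          │               
          │               


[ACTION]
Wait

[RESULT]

          │Next:          
    ░░    │  ▒            
   ░░     │▒▒▒            
          │               
          │               
          │               
          │Score:         
          │0              
          │               
          │               
          │               
          │               
          │               
          │               
          │               
          │               
          │               
   ██     │               
   █      │               
   █      │               
          │               
          │               
          │               
          │               


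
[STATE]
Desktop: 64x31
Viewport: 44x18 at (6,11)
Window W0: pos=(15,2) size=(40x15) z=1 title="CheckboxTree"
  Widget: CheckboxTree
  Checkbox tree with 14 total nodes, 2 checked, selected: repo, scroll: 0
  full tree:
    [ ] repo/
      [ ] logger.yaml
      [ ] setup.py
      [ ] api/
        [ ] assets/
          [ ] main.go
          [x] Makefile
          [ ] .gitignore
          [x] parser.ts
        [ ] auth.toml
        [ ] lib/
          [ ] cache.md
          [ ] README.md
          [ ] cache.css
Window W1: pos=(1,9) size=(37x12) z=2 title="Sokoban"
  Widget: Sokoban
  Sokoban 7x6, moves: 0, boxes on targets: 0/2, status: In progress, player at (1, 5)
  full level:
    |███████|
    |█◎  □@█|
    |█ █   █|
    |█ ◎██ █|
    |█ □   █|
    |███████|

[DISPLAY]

───────────────────────────────┨            
███                            ┃            
□@█                            ┃            
  █                            ┃            
█ █                            ┃            
  █                            ┃━━━━━━━━━━━━
███                            ┃            
s: 0  0/2                      ┃            
                               ┃            
━━━━━━━━━━━━━━━━━━━━━━━━━━━━━━━┛            
                                            
                                            
                                            
                                            
                                            
                                            
                                            
                                            


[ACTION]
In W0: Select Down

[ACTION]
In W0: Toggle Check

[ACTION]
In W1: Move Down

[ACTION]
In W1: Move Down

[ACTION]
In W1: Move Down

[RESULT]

───────────────────────────────┨            
███                            ┃            
□ █                            ┃            
  █                            ┃            
█ █                            ┃            
 @█                            ┃━━━━━━━━━━━━
███                            ┃            
s: 3  0/2                      ┃            
                               ┃            
━━━━━━━━━━━━━━━━━━━━━━━━━━━━━━━┛            
                                            
                                            
                                            
                                            
                                            
                                            
                                            
                                            


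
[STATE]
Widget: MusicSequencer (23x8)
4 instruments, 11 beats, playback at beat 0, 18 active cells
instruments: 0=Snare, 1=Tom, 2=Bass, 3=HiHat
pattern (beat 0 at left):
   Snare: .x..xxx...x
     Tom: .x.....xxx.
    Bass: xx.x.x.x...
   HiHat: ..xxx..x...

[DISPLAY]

      ▼1234567890      
 Snare·█··███···█      
   Tom·█·····███·      
  Bass██·█·█·█···      
 HiHat··███··█···      
                       
                       
                       


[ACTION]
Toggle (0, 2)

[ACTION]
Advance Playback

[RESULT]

      0▼234567890      
 Snare·██·███···█      
   Tom·█·····███·      
  Bass██·█·█·█···      
 HiHat··███··█···      
                       
                       
                       


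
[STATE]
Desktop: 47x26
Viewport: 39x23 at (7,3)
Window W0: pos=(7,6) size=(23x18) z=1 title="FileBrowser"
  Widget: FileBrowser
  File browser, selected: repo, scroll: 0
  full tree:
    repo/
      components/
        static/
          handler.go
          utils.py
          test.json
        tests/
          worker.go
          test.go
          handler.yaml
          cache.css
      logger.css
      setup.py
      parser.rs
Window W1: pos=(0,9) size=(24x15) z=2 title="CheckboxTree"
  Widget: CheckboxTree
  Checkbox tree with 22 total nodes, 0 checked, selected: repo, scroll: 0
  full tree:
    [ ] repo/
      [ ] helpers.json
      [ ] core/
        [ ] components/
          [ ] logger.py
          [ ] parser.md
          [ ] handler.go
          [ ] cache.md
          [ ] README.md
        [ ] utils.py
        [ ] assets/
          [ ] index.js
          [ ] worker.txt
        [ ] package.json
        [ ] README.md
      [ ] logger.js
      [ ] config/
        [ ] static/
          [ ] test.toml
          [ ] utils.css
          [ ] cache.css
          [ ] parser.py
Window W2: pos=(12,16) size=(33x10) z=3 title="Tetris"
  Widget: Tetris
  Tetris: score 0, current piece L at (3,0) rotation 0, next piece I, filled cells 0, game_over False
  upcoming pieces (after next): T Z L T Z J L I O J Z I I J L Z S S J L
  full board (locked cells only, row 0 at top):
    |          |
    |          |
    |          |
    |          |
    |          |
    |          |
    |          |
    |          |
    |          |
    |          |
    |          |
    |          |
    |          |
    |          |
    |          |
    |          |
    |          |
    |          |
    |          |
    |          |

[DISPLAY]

                                       
                                       
                                       
┏━━━━━━━━━━━━━━━━━━━━━┓                
┃ FileBrowser         ┃                
┠─────────────────────┨                
━━━━━━━━━━━━━━━━┓     ┃                
boxTree         ┃ts/  ┃                
────────────────┨     ┃                
epo/            ┃     ┃                
 helpers.json   ┃     ┃                
 core/          ┃     ┃                
 ] components/  ┃     ┃                
 [ ] ┏━━━━━━━━━━━━━━━━━━━━━━━━━━━━━━━┓ 
 [ ] ┃ Tetris                        ┃ 
 [ ] ┠───────────────────────────────┨ 
 [ ] ┃          │Next:               ┃ 
 [ ] ┃          │████                ┃ 
 ] ut┃          │                    ┃ 
 ] as┃          │                    ┃ 
━━━━━┃          │                    ┃ 
     ┃          │                    ┃ 
     ┗━━━━━━━━━━━━━━━━━━━━━━━━━━━━━━━┛ 


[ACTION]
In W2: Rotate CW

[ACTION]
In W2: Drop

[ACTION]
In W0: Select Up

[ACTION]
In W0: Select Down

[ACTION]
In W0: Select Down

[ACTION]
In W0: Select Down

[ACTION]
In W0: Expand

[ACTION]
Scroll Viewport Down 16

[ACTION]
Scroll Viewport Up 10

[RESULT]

                                       
                                       
                                       
                                       
                                       
                                       
┏━━━━━━━━━━━━━━━━━━━━━┓                
┃ FileBrowser         ┃                
┠─────────────────────┨                
━━━━━━━━━━━━━━━━┓     ┃                
boxTree         ┃ts/  ┃                
────────────────┨     ┃                
epo/            ┃     ┃                
 helpers.json   ┃     ┃                
 core/          ┃     ┃                
 ] components/  ┃     ┃                
 [ ] ┏━━━━━━━━━━━━━━━━━━━━━━━━━━━━━━━┓ 
 [ ] ┃ Tetris                        ┃ 
 [ ] ┠───────────────────────────────┨ 
 [ ] ┃          │Next:               ┃ 
 [ ] ┃          │████                ┃ 
 ] ut┃          │                    ┃ 
 ] as┃          │                    ┃ 


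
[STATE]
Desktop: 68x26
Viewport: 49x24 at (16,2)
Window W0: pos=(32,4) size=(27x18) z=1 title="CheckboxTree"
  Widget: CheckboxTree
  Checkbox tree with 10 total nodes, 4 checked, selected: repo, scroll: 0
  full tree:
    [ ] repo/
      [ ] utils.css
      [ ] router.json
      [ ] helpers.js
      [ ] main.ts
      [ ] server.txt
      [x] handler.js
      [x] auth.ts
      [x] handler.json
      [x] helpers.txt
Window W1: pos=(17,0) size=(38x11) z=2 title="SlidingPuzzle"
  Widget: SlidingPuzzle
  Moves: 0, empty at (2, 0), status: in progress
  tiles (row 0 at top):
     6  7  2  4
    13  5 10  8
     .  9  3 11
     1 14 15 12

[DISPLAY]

 ┠────────────────────────────────────┨          
 ┃┌────┬────┬────┬────┐               ┃          
 ┃│  6 │  7 │  2 │  4 │               ┃━━━┓      
 ┃├────┼────┼────┼────┤               ┃   ┃      
 ┃│ 13 │  5 │ 10 │  8 │               ┃───┨      
 ┃├────┼────┼────┼────┤               ┃   ┃      
 ┃│    │  9 │  3 │ 11 │               ┃   ┃      
 ┃├────┼────┼────┼────┤               ┃   ┃      
 ┗━━━━━━━━━━━━━━━━━━━━━━━━━━━━━━━━━━━━┛   ┃      
                ┃   [ ] main.ts           ┃      
                ┃   [ ] server.txt        ┃      
                ┃   [x] handler.js        ┃      
                ┃   [x] auth.ts           ┃      
                ┃   [x] handler.json      ┃      
                ┃   [x] helpers.txt       ┃      
                ┃                         ┃      
                ┃                         ┃      
                ┃                         ┃      
                ┃                         ┃      
                ┗━━━━━━━━━━━━━━━━━━━━━━━━━┛      
                                                 
                                                 
                                                 
                                                 


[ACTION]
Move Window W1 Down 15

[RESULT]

                                                 
                                                 
                ┏━━━━━━━━━━━━━━━━━━━━━━━━━┓      
                ┃ CheckboxTree            ┃      
                ┠─────────────────────────┨      
                ┃>[-] repo/               ┃      
                ┃   [ ] utils.css         ┃      
                ┃   [ ] router.json       ┃      
                ┃   [ ] helpers.js        ┃      
                ┃   [ ] main.ts           ┃      
                ┃   [ ] server.txt        ┃      
                ┃   [x] handler.js        ┃      
                ┃   [x] auth.ts           ┃      
 ┏━━━━━━━━━━━━━━━━━━━━━━━━━━━━━━━━━━━━┓   ┃      
 ┃ SlidingPuzzle                      ┃   ┃      
 ┠────────────────────────────────────┨   ┃      
 ┃┌────┬────┬────┬────┐               ┃   ┃      
 ┃│  6 │  7 │  2 │  4 │               ┃   ┃      
 ┃├────┼────┼────┼────┤               ┃   ┃      
 ┃│ 13 │  5 │ 10 │  8 │               ┃━━━┛      
 ┃├────┼────┼────┼────┤               ┃          
 ┃│    │  9 │  3 │ 11 │               ┃          
 ┃├────┼────┼────┼────┤               ┃          
 ┗━━━━━━━━━━━━━━━━━━━━━━━━━━━━━━━━━━━━┛          


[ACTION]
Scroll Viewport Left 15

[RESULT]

                                                 
                                                 
                               ┏━━━━━━━━━━━━━━━━━
                               ┃ CheckboxTree    
                               ┠─────────────────
                               ┃>[-] repo/       
                               ┃   [ ] utils.css 
                               ┃   [ ] router.jso
                               ┃   [ ] helpers.js
                               ┃   [ ] main.ts   
                               ┃   [ ] server.txt
                               ┃   [x] handler.js
                               ┃   [x] auth.ts   
                ┏━━━━━━━━━━━━━━━━━━━━━━━━━━━━━━━━
                ┃ SlidingPuzzle                  
                ┠────────────────────────────────
                ┃┌────┬────┬────┬────┐           
                ┃│  6 │  7 │  2 │  4 │           
                ┃├────┼────┼────┼────┤           
                ┃│ 13 │  5 │ 10 │  8 │           
                ┃├────┼────┼────┼────┤           
                ┃│    │  9 │  3 │ 11 │           
                ┃├────┼────┼────┼────┤           
                ┗━━━━━━━━━━━━━━━━━━━━━━━━━━━━━━━━


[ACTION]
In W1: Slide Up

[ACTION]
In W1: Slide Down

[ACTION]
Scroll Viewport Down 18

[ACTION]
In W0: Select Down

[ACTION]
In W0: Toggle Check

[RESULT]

                                                 
                                                 
                               ┏━━━━━━━━━━━━━━━━━
                               ┃ CheckboxTree    
                               ┠─────────────────
                               ┃ [-] repo/       
                               ┃>  [x] utils.css 
                               ┃   [ ] router.jso
                               ┃   [ ] helpers.js
                               ┃   [ ] main.ts   
                               ┃   [ ] server.txt
                               ┃   [x] handler.js
                               ┃   [x] auth.ts   
                ┏━━━━━━━━━━━━━━━━━━━━━━━━━━━━━━━━
                ┃ SlidingPuzzle                  
                ┠────────────────────────────────
                ┃┌────┬────┬────┬────┐           
                ┃│  6 │  7 │  2 │  4 │           
                ┃├────┼────┼────┼────┤           
                ┃│ 13 │  5 │ 10 │  8 │           
                ┃├────┼────┼────┼────┤           
                ┃│    │  9 │  3 │ 11 │           
                ┃├────┼────┼────┼────┤           
                ┗━━━━━━━━━━━━━━━━━━━━━━━━━━━━━━━━


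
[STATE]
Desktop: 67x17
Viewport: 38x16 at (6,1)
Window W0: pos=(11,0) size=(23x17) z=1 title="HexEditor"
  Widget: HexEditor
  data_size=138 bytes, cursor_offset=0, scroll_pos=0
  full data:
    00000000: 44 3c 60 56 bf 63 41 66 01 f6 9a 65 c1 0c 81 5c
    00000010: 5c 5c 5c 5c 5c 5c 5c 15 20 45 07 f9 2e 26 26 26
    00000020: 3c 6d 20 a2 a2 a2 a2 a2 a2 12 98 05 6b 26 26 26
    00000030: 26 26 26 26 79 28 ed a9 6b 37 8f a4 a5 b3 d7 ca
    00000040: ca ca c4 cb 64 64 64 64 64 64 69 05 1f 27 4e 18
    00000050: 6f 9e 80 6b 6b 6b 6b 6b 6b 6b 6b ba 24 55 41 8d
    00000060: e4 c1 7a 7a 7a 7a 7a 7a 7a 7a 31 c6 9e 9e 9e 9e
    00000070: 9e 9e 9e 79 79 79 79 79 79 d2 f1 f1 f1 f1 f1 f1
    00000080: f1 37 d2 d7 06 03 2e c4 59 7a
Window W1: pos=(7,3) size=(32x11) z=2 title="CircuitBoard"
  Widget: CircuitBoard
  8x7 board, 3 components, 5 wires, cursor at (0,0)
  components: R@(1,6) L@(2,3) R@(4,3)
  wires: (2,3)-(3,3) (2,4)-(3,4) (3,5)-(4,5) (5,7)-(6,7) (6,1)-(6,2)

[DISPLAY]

     ┃ HexEditor           ┃          
     ┠─────────────────────┨          
 ┏━━━━━━━━━━━━━━━━━━━━━━━━━━━━━━┓     
 ┃ CircuitBoard                 ┃     
 ┠──────────────────────────────┨     
 ┃   0 1 2 3 4 5 6 7            ┃     
 ┃0  [.]                        ┃     
 ┃                              ┃     
 ┃1                           R ┃     
 ┃                              ┃     
 ┃2               L   ·         ┃     
 ┃                │   │         ┃     
 ┗━━━━━━━━━━━━━━━━━━━━━━━━━━━━━━┛     
     ┃                     ┃          
     ┃                     ┃          
     ┗━━━━━━━━━━━━━━━━━━━━━┛          


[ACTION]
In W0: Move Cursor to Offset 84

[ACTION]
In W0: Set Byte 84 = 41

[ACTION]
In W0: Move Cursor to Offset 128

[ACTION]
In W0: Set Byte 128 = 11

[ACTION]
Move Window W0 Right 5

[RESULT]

          ┃ HexEditor           ┃     
          ┠─────────────────────┨     
 ┏━━━━━━━━━━━━━━━━━━━━━━━━━━━━━━┓     
 ┃ CircuitBoard                 ┃     
 ┠──────────────────────────────┨     
 ┃   0 1 2 3 4 5 6 7            ┃     
 ┃0  [.]                        ┃     
 ┃                              ┃     
 ┃1                           R ┃     
 ┃                              ┃     
 ┃2               L   ·         ┃     
 ┃                │   │         ┃     
 ┗━━━━━━━━━━━━━━━━━━━━━━━━━━━━━━┛     
          ┃                     ┃     
          ┃                     ┃     
          ┗━━━━━━━━━━━━━━━━━━━━━┛     
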